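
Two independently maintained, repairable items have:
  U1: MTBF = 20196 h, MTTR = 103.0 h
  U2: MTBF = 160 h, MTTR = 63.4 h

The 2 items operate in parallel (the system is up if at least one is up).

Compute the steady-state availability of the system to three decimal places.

A(U1) = MTBF/(MTBF+MTTR) = 20196/(20196+103.0) = 0.994926
A(U2) = MTBF/(MTBF+MTTR) = 160/(160+63.4) = 0.716204
Parallel availability: 1 − (1 − 0.994926)(1 − 0.716204) = 0.999

0.999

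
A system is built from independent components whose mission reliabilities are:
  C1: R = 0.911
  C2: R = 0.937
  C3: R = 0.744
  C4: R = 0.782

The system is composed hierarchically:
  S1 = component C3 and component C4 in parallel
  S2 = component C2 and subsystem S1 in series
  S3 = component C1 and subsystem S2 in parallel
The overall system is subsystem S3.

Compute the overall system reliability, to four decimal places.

0.9897

Parallel (C3 and C4): 1 − (1 − 0.744000)(1 − 0.782000) = 0.944192
Series (C2 and [0.944192]): 0.937000 × 0.944192 = 0.884708
Parallel (C1 and [0.884708]): 1 − (1 − 0.911000)(1 − 0.884708) = 0.9897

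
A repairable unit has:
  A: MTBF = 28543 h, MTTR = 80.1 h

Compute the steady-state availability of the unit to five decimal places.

A(A) = MTBF/(MTBF+MTTR) = 28543/(28543+80.1) = 0.99720

0.99720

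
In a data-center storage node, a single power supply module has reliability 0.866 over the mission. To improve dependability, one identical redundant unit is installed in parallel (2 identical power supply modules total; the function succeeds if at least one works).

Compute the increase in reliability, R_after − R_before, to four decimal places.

0.1160

R_before = 0.866
R_after = 1 − (1 − 0.866)^2 = 0.9820
ΔR = 0.9820 − 0.866 = 0.1160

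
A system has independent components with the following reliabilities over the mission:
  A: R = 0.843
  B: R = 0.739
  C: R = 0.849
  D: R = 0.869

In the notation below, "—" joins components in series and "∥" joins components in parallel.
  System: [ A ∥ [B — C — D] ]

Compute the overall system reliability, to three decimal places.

0.929

Series (B, C, and D): 0.73900 × 0.84900 × 0.86900 = 0.54522
Parallel (A and [0.54522]): 1 − (1 − 0.84300)(1 − 0.54522) = 0.929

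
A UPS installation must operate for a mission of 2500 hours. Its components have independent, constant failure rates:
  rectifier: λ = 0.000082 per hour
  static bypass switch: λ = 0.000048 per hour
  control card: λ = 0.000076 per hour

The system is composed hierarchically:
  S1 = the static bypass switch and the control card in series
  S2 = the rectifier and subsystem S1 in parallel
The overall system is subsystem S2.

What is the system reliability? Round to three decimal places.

0.951

R(rectifier) = exp(−0.000082 × 2500) = 0.81465
R(static bypass switch) = exp(−0.000048 × 2500) = 0.88692
R(control card) = exp(−0.000076 × 2500) = 0.82696
Series (static bypass switch and control card): 0.88692 × 0.82696 = 0.73345
Parallel (rectifier and [0.73345]): 1 − (1 − 0.81465)(1 − 0.73345) = 0.951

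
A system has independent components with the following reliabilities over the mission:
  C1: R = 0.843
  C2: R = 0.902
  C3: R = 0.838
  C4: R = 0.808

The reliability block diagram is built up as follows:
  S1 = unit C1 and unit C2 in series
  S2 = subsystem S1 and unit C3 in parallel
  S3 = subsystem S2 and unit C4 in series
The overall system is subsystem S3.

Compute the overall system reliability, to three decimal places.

Series (C1 and C2): 0.84300 × 0.90200 = 0.76039
Parallel ([0.76039] and C3): 1 − (1 − 0.76039)(1 − 0.83800) = 0.96118
Series ([0.96118] and C4): 0.96118 × 0.80800 = 0.777

0.777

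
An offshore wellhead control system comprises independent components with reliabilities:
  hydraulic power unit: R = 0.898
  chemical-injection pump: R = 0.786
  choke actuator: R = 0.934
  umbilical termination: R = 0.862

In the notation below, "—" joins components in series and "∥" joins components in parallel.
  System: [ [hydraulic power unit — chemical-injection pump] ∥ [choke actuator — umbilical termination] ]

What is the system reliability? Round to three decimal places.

Series (hydraulic power unit and chemical-injection pump): 0.89800 × 0.78600 = 0.70583
Series (choke actuator and umbilical termination): 0.93400 × 0.86200 = 0.80511
Parallel ([0.70583] and [0.80511]): 1 − (1 − 0.70583)(1 − 0.80511) = 0.943

0.943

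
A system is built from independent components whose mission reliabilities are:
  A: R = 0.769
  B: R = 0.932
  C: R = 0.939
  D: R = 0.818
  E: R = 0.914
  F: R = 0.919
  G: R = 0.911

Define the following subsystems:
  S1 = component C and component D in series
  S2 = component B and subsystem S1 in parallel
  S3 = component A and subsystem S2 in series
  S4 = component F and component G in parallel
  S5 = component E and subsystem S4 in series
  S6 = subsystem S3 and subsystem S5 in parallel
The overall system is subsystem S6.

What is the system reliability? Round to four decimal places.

Series (C and D): 0.939000 × 0.818000 = 0.768102
Parallel (B and [0.768102]): 1 − (1 − 0.932000)(1 − 0.768102) = 0.984231
Series (A and [0.984231]): 0.769000 × 0.984231 = 0.756874
Parallel (F and G): 1 − (1 − 0.919000)(1 − 0.911000) = 0.992791
Series (E and [0.992791]): 0.914000 × 0.992791 = 0.907411
Parallel ([0.756874] and [0.907411]): 1 − (1 − 0.756874)(1 − 0.907411) = 0.9775

0.9775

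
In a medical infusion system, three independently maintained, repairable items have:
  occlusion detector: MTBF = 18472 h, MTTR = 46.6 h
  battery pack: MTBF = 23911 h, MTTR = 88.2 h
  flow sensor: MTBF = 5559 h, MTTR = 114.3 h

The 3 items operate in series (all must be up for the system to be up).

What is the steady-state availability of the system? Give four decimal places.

0.9738

A(occlusion detector) = MTBF/(MTBF+MTTR) = 18472/(18472+46.6) = 0.997484
A(battery pack) = MTBF/(MTBF+MTTR) = 23911/(23911+88.2) = 0.996325
A(flow sensor) = MTBF/(MTBF+MTTR) = 5559/(5559+114.3) = 0.979853
Series availability: 0.997484 × 0.996325 × 0.979853 = 0.9738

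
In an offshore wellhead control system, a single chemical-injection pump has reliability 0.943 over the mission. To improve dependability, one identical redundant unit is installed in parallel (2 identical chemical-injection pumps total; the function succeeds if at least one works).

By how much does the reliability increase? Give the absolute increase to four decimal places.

R_before = 0.943
R_after = 1 − (1 − 0.943)^2 = 0.9968
ΔR = 0.9968 − 0.943 = 0.0538

0.0538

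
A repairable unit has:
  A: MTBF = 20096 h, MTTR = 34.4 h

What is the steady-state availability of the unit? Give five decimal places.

0.99829

A(A) = MTBF/(MTBF+MTTR) = 20096/(20096+34.4) = 0.99829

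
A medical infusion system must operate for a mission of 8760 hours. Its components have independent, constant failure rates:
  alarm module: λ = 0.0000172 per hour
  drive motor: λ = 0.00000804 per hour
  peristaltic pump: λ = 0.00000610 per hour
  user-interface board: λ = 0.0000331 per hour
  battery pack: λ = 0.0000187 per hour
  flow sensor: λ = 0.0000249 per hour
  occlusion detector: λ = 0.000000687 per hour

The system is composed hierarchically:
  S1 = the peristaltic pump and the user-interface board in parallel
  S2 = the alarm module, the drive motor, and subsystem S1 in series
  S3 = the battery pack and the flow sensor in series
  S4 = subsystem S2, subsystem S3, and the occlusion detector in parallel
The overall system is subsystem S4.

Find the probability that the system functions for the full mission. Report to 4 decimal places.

R(alarm module) = exp(−0.0000172 × 8760) = 0.860130
R(drive motor) = exp(−0.00000804 × 8760) = 0.931993
R(peristaltic pump) = exp(−0.00000610 × 8760) = 0.947967
R(user-interface board) = exp(−0.0000331 × 8760) = 0.748296
R(battery pack) = exp(−0.0000187 × 8760) = 0.848902
R(flow sensor) = exp(−0.0000249 × 8760) = 0.804026
R(occlusion detector) = exp(−0.000000687 × 8760) = 0.994000
Parallel (peristaltic pump and user-interface board): 1 − (1 − 0.947967)(1 − 0.748296) = 0.986903
Series (alarm module, drive motor, and [0.986903]): 0.860130 × 0.931993 × 0.986903 = 0.791136
Series (battery pack and flow sensor): 0.848902 × 0.804026 = 0.682539
Parallel ([0.791136], [0.682539], and occlusion detector): 1 − (1 − 0.791136)(1 − 0.682539)(1 − 0.994000) = 0.9996

0.9996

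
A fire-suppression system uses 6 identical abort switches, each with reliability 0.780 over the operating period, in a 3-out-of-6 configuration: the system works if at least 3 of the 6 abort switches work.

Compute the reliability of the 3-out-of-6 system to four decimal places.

R = Σ_{i=3}^{6} C(6,i) p^i (1−p)^{6−i} with p = 0.780
C(6,3)·0.780^3·0.220^3 = 0.101061
C(6,4)·0.780^4·0.220^2 = 0.268729
C(6,5)·0.780^5·0.220^1 = 0.381107
C(6,6)·0.780^6·0.220^0 = 0.225200
Sum = 0.9761

0.9761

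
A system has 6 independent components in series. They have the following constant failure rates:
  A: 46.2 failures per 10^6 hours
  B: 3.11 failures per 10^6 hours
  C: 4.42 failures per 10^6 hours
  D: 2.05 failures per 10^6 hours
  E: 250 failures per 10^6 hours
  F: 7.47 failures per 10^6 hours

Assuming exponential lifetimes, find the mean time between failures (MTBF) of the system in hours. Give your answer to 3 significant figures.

Series of exponential components: λ_sys = Σ λ_i
λ_sys = 0.0000462 + 0.00000311 + 0.00000442 + 0.00000205 + 0.000250 + 0.00000747 = 3.1325e-04 /h
MTBF = 1 / λ_sys = 3190 h

3190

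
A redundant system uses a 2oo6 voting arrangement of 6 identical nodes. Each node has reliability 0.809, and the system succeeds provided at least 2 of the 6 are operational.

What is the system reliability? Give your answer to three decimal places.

R = Σ_{i=2}^{6} C(6,i) p^i (1−p)^{6−i} with p = 0.809
C(6,2)·0.809^2·0.191^4 = 0.01307
C(6,3)·0.809^3·0.191^3 = 0.07379
C(6,4)·0.809^4·0.191^2 = 0.23440
C(6,5)·0.809^5·0.191^1 = 0.39712
C(6,6)·0.809^6·0.191^0 = 0.28034
Sum = 0.999

0.999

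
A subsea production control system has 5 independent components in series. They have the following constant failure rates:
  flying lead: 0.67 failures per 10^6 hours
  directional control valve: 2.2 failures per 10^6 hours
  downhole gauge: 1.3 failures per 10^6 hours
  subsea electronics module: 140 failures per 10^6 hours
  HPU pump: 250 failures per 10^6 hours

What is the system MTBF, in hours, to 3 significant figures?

2540

Series of exponential components: λ_sys = Σ λ_i
λ_sys = 0.00000067 + 0.0000022 + 0.0000013 + 0.00014 + 0.00025 = 3.9417e-04 /h
MTBF = 1 / λ_sys = 2540 h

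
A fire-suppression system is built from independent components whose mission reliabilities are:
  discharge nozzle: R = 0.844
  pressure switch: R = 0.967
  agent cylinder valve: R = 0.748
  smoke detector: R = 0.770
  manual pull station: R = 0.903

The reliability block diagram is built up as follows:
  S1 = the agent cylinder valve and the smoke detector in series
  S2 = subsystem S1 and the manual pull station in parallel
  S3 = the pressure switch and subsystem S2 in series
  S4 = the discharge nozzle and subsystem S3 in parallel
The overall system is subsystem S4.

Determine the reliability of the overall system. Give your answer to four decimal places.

Series (agent cylinder valve and smoke detector): 0.748000 × 0.770000 = 0.575960
Parallel ([0.575960] and manual pull station): 1 − (1 − 0.575960)(1 − 0.903000) = 0.958868
Series (pressure switch and [0.958868]): 0.967000 × 0.958868 = 0.927225
Parallel (discharge nozzle and [0.927225]): 1 − (1 − 0.844000)(1 − 0.927225) = 0.9886

0.9886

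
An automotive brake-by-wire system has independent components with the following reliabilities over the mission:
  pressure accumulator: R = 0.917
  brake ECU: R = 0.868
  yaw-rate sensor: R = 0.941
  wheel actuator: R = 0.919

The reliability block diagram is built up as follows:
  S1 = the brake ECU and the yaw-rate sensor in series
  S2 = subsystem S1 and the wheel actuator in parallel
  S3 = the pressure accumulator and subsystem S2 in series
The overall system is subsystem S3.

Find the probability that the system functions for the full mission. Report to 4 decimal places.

Series (brake ECU and yaw-rate sensor): 0.868000 × 0.941000 = 0.816788
Parallel ([0.816788] and wheel actuator): 1 − (1 − 0.816788)(1 − 0.919000) = 0.985160
Series (pressure accumulator and [0.985160]): 0.917000 × 0.985160 = 0.9034

0.9034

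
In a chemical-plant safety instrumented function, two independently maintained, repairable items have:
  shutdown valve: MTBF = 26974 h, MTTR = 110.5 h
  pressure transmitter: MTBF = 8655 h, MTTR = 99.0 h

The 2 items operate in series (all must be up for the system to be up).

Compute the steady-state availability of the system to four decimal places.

0.9847

A(shutdown valve) = MTBF/(MTBF+MTTR) = 26974/(26974+110.5) = 0.995920
A(pressure transmitter) = MTBF/(MTBF+MTTR) = 8655/(8655+99.0) = 0.988691
Series availability: 0.995920 × 0.988691 = 0.9847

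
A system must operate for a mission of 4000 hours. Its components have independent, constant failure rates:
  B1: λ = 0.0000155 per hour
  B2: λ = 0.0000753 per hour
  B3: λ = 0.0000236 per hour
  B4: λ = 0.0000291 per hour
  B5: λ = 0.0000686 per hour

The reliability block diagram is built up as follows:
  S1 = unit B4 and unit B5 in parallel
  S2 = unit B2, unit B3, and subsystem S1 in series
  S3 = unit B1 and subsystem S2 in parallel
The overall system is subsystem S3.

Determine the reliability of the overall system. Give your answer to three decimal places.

R(B1) = exp(−0.0000155 × 4000) = 0.93988
R(B2) = exp(−0.0000753 × 4000) = 0.73993
R(B3) = exp(−0.0000236 × 4000) = 0.90992
R(B4) = exp(−0.0000291 × 4000) = 0.89012
R(B5) = exp(−0.0000686 × 4000) = 0.76003
Parallel (B4 and B5): 1 − (1 − 0.89012)(1 − 0.76003) = 0.97363
Series (B2, B3, and [0.97363]): 0.73993 × 0.90992 × 0.97363 = 0.65552
Parallel (B1 and [0.65552]): 1 − (1 − 0.93988)(1 − 0.65552) = 0.979

0.979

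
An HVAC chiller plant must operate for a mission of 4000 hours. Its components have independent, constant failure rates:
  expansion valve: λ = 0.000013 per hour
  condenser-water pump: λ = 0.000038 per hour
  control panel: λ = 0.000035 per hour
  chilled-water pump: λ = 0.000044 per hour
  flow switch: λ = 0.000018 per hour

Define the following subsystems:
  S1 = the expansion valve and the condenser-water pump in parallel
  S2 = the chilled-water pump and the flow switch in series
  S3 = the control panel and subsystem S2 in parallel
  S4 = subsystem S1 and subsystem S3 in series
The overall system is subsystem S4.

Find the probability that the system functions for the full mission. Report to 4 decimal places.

0.9644

R(expansion valve) = exp(−0.000013 × 4000) = 0.949329
R(condenser-water pump) = exp(−0.000038 × 4000) = 0.858988
R(control panel) = exp(−0.000035 × 4000) = 0.869358
R(chilled-water pump) = exp(−0.000044 × 4000) = 0.838618
R(flow switch) = exp(−0.000018 × 4000) = 0.930531
Parallel (expansion valve and condenser-water pump): 1 − (1 − 0.949329)(1 − 0.858988) = 0.992855
Series (chilled-water pump and flow switch): 0.838618 × 0.930531 = 0.780360
Parallel (control panel and [0.780360]): 1 − (1 − 0.869358)(1 − 0.780360) = 0.971306
Series ([0.992855] and [0.971306]): 0.992855 × 0.971306 = 0.9644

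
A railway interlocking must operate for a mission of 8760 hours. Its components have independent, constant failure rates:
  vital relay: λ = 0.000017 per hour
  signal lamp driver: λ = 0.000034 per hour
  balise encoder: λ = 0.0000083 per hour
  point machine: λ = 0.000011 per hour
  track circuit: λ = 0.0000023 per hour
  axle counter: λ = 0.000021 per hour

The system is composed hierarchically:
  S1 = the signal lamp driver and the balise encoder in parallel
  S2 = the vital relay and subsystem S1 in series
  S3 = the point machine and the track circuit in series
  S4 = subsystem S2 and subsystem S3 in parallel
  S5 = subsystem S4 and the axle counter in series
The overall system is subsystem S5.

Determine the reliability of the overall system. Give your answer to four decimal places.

0.8179

R(vital relay) = exp(−0.000017 × 8760) = 0.861638
R(signal lamp driver) = exp(−0.000034 × 8760) = 0.742420
R(balise encoder) = exp(−0.0000083 × 8760) = 0.929872
R(point machine) = exp(−0.000011 × 8760) = 0.908137
R(track circuit) = exp(−0.0000023 × 8760) = 0.980054
R(axle counter) = exp(−0.000021 × 8760) = 0.831969
Parallel (signal lamp driver and balise encoder): 1 − (1 − 0.742420)(1 − 0.929872) = 0.981936
Series (vital relay and [0.981936]): 0.861638 × 0.981936 = 0.846073
Series (point machine and track circuit): 0.908137 × 0.980054 = 0.890023
Parallel ([0.846073] and [0.890023]): 1 − (1 − 0.846073)(1 − 0.890023) = 0.983072
Series ([0.983072] and axle counter): 0.983072 × 0.831969 = 0.8179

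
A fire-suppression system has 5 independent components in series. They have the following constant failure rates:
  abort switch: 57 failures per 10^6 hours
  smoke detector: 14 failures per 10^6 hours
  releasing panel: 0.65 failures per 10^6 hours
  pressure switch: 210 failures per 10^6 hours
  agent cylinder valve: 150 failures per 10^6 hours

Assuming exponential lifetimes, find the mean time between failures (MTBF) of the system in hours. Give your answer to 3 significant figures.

2320

Series of exponential components: λ_sys = Σ λ_i
λ_sys = 0.000057 + 0.000014 + 0.00000065 + 0.00021 + 0.00015 = 4.3165e-04 /h
MTBF = 1 / λ_sys = 2320 h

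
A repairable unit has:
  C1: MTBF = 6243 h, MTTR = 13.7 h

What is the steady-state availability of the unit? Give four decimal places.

A(C1) = MTBF/(MTBF+MTTR) = 6243/(6243+13.7) = 0.9978

0.9978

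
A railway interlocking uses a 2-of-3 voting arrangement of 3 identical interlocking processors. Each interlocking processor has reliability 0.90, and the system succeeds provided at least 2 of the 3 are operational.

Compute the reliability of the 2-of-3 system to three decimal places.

0.972

R = Σ_{i=2}^{3} C(3,i) p^i (1−p)^{3−i} with p = 0.90
C(3,2)·0.90^2·0.10^1 = 0.24300
C(3,3)·0.90^3·0.10^0 = 0.72900
Sum = 0.972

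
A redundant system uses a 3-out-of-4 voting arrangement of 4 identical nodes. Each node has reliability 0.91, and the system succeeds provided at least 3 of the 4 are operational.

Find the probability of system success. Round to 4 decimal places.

0.9570

R = Σ_{i=3}^{4} C(4,i) p^i (1−p)^{4−i} with p = 0.91
C(4,3)·0.91^3·0.09^1 = 0.271286
C(4,4)·0.91^4·0.09^0 = 0.685750
Sum = 0.9570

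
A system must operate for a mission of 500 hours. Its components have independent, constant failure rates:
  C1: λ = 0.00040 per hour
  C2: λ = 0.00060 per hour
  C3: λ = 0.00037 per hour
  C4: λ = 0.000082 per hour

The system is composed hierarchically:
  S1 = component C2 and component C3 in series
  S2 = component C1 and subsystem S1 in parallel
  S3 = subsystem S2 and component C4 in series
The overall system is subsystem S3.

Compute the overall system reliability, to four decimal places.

R(C1) = exp(−0.00040 × 500) = 0.818731
R(C2) = exp(−0.00060 × 500) = 0.740818
R(C3) = exp(−0.00037 × 500) = 0.831104
R(C4) = exp(−0.000082 × 500) = 0.959829
Series (C2 and C3): 0.740818 × 0.831104 = 0.615697
Parallel (C1 and [0.615697]): 1 − (1 − 0.818731)(1 − 0.615697) = 0.930338
Series ([0.930338] and C4): 0.930338 × 0.959829 = 0.8930

0.8930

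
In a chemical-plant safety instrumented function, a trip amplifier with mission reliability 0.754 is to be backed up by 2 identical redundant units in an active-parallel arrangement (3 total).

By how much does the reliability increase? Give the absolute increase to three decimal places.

R_before = 0.754
R_after = 1 − (1 − 0.754)^3 = 0.985
ΔR = 0.985 − 0.754 = 0.231

0.231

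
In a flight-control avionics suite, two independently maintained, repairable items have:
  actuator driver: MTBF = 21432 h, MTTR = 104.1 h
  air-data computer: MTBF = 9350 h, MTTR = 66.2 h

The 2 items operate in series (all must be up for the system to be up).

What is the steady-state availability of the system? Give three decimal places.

A(actuator driver) = MTBF/(MTBF+MTTR) = 21432/(21432+104.1) = 0.995166
A(air-data computer) = MTBF/(MTBF+MTTR) = 9350/(9350+66.2) = 0.992970
Series availability: 0.995166 × 0.992970 = 0.988

0.988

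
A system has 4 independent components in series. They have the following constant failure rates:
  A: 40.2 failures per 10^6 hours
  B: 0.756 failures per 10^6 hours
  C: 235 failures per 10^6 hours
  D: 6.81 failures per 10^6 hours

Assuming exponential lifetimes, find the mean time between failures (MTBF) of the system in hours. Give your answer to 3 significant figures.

Series of exponential components: λ_sys = Σ λ_i
λ_sys = 0.0000402 + 0.000000756 + 0.000235 + 0.00000681 = 2.8277e-04 /h
MTBF = 1 / λ_sys = 3540 h

3540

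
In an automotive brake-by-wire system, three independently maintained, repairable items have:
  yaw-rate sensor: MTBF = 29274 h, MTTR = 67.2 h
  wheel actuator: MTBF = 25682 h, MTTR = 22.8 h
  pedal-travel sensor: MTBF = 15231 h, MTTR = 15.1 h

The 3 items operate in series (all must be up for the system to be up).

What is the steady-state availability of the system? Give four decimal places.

A(yaw-rate sensor) = MTBF/(MTBF+MTTR) = 29274/(29274+67.2) = 0.997710
A(wheel actuator) = MTBF/(MTBF+MTTR) = 25682/(25682+22.8) = 0.999113
A(pedal-travel sensor) = MTBF/(MTBF+MTTR) = 15231/(15231+15.1) = 0.999010
Series availability: 0.997710 × 0.999113 × 0.999010 = 0.9958

0.9958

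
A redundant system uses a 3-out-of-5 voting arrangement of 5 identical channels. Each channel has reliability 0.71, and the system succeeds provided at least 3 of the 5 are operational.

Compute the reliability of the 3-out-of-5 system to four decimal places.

R = Σ_{i=3}^{5} C(5,i) p^i (1−p)^{5−i} with p = 0.71
C(5,3)·0.71^3·0.29^2 = 0.301003
C(5,4)·0.71^4·0.29^1 = 0.368469
C(5,5)·0.71^5·0.29^0 = 0.180423
Sum = 0.8499

0.8499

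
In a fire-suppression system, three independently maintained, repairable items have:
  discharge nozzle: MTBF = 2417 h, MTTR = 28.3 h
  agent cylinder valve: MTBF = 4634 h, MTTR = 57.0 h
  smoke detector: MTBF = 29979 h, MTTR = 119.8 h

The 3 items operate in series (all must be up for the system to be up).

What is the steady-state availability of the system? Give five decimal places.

0.97253

A(discharge nozzle) = MTBF/(MTBF+MTTR) = 2417/(2417+28.3) = 0.988427
A(agent cylinder valve) = MTBF/(MTBF+MTTR) = 4634/(4634+57.0) = 0.987849
A(smoke detector) = MTBF/(MTBF+MTTR) = 29979/(29979+119.8) = 0.996020
Series availability: 0.988427 × 0.987849 × 0.996020 = 0.97253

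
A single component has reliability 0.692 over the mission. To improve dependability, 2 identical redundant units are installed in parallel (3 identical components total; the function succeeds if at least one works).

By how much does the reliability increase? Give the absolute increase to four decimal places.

0.2788

R_before = 0.692
R_after = 1 − (1 − 0.692)^3 = 0.9708
ΔR = 0.9708 − 0.692 = 0.2788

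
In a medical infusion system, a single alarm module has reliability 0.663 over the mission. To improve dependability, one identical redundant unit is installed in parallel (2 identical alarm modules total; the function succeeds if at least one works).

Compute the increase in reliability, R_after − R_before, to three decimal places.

0.223

R_before = 0.663
R_after = 1 − (1 − 0.663)^2 = 0.886
ΔR = 0.886 − 0.663 = 0.223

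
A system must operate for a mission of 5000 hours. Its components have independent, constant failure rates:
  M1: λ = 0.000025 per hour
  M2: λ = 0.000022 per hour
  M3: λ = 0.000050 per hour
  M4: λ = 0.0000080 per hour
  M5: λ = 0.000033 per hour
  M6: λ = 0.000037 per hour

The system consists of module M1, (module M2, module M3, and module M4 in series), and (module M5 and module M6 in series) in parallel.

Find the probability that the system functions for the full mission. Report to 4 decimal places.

R(M1) = exp(−0.000025 × 5000) = 0.882497
R(M2) = exp(−0.000022 × 5000) = 0.895834
R(M3) = exp(−0.000050 × 5000) = 0.778801
R(M4) = exp(−0.0000080 × 5000) = 0.960789
R(M5) = exp(−0.000033 × 5000) = 0.847894
R(M6) = exp(−0.000037 × 5000) = 0.831104
Series (M2, M3, and M4): 0.895834 × 0.778801 × 0.960789 = 0.670320
Series (M5 and M6): 0.847894 × 0.831104 = 0.704688
Parallel (M1, [0.670320], and [0.704688]): 1 − (1 − 0.882497)(1 − 0.670320)(1 − 0.704688) = 0.9886

0.9886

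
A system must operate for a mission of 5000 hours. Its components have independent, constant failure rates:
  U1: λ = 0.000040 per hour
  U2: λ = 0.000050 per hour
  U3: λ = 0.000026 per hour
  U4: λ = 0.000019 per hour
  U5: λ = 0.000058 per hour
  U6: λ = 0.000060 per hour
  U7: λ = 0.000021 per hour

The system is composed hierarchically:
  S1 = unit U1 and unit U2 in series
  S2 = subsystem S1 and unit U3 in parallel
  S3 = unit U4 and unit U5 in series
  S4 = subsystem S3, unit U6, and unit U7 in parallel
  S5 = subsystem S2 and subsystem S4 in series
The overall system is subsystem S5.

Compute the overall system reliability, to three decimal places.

R(U1) = exp(−0.000040 × 5000) = 0.81873
R(U2) = exp(−0.000050 × 5000) = 0.77880
R(U3) = exp(−0.000026 × 5000) = 0.87810
R(U4) = exp(−0.000019 × 5000) = 0.90937
R(U5) = exp(−0.000058 × 5000) = 0.74826
R(U6) = exp(−0.000060 × 5000) = 0.74082
R(U7) = exp(−0.000021 × 5000) = 0.90032
Series (U1 and U2): 0.81873 × 0.77880 = 0.63763
Parallel ([0.63763] and U3): 1 − (1 − 0.63763)(1 − 0.87810) = 0.95583
Series (U4 and U5): 0.90937 × 0.74826 = 0.68045
Parallel ([0.68045], U6, and U7): 1 − (1 − 0.68045)(1 − 0.74082)(1 − 0.90032) = 0.99174
Series ([0.95583] and [0.99174]): 0.95583 × 0.99174 = 0.948

0.948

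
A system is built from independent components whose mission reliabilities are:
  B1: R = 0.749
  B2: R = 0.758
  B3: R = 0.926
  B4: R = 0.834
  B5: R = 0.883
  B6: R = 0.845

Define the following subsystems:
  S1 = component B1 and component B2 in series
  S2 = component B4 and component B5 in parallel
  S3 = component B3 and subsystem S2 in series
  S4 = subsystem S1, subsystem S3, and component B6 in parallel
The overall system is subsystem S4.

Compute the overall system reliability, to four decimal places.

Series (B1 and B2): 0.749000 × 0.758000 = 0.567742
Parallel (B4 and B5): 1 − (1 − 0.834000)(1 − 0.883000) = 0.980578
Series (B3 and [0.980578]): 0.926000 × 0.980578 = 0.908015
Parallel ([0.567742], [0.908015], and B6): 1 − (1 − 0.567742)(1 − 0.908015)(1 − 0.845000) = 0.9938

0.9938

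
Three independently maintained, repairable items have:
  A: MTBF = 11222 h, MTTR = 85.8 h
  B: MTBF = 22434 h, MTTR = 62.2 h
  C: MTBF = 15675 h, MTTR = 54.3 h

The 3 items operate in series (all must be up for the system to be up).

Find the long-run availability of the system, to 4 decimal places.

A(A) = MTBF/(MTBF+MTTR) = 11222/(11222+85.8) = 0.992412
A(B) = MTBF/(MTBF+MTTR) = 22434/(22434+62.2) = 0.997235
A(C) = MTBF/(MTBF+MTTR) = 15675/(15675+54.3) = 0.996548
Series availability: 0.992412 × 0.997235 × 0.996548 = 0.9863

0.9863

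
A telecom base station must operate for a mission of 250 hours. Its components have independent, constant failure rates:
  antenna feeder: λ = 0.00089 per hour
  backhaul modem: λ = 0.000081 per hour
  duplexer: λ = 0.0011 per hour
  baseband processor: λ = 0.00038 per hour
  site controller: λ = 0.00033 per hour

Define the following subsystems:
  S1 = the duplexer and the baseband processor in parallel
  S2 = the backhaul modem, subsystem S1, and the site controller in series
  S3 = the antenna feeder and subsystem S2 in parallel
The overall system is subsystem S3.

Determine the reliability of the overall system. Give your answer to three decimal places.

0.977

R(antenna feeder) = exp(−0.00089 × 250) = 0.80052
R(backhaul modem) = exp(−0.000081 × 250) = 0.97995
R(duplexer) = exp(−0.0011 × 250) = 0.75957
R(baseband processor) = exp(−0.00038 × 250) = 0.90937
R(site controller) = exp(−0.00033 × 250) = 0.92081
Parallel (duplexer and baseband processor): 1 − (1 − 0.75957)(1 − 0.90937) = 0.97821
Series (backhaul modem, [0.97821], and site controller): 0.97995 × 0.97821 × 0.92081 = 0.88269
Parallel (antenna feeder and [0.88269]): 1 − (1 − 0.80052)(1 − 0.88269) = 0.977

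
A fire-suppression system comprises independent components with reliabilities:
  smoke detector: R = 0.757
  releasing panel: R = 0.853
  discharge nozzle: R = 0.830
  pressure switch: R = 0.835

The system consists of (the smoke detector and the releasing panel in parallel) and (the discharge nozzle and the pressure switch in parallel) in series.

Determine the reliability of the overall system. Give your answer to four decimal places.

Parallel (smoke detector and releasing panel): 1 − (1 − 0.757000)(1 − 0.853000) = 0.964279
Parallel (discharge nozzle and pressure switch): 1 − (1 − 0.830000)(1 − 0.835000) = 0.971950
Series ([0.964279] and [0.971950]): 0.964279 × 0.971950 = 0.9372

0.9372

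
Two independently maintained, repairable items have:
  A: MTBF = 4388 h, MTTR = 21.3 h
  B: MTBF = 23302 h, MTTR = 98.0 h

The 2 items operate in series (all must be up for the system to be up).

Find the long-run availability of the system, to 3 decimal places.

0.991

A(A) = MTBF/(MTBF+MTTR) = 4388/(4388+21.3) = 0.995169
A(B) = MTBF/(MTBF+MTTR) = 23302/(23302+98.0) = 0.995812
Series availability: 0.995169 × 0.995812 = 0.991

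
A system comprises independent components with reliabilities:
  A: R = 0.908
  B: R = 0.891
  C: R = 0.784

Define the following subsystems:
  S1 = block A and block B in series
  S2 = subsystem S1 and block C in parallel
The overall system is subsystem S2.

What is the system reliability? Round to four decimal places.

Series (A and B): 0.908000 × 0.891000 = 0.809028
Parallel ([0.809028] and C): 1 − (1 − 0.809028)(1 − 0.784000) = 0.9588

0.9588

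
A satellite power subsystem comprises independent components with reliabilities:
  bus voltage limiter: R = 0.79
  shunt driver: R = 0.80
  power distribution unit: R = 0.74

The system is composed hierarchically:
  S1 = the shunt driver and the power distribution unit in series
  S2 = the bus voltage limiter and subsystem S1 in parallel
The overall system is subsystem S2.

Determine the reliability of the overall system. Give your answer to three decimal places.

0.914

Series (shunt driver and power distribution unit): 0.80000 × 0.74000 = 0.59200
Parallel (bus voltage limiter and [0.59200]): 1 − (1 − 0.79000)(1 − 0.59200) = 0.914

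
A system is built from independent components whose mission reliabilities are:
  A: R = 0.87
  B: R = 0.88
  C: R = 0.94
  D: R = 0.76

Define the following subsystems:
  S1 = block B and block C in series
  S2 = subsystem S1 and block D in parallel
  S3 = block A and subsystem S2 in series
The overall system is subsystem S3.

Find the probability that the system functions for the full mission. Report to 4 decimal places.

0.8339

Series (B and C): 0.880000 × 0.940000 = 0.827200
Parallel ([0.827200] and D): 1 − (1 − 0.827200)(1 − 0.760000) = 0.958528
Series (A and [0.958528]): 0.870000 × 0.958528 = 0.8339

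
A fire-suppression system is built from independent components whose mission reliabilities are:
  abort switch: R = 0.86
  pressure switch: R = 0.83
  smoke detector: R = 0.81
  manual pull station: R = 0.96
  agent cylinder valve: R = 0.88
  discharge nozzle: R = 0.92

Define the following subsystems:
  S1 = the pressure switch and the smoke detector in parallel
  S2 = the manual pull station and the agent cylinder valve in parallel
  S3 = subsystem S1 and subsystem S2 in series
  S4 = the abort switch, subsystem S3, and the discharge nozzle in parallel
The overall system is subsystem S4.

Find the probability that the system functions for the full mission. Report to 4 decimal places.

Parallel (pressure switch and smoke detector): 1 − (1 − 0.830000)(1 − 0.810000) = 0.967700
Parallel (manual pull station and agent cylinder valve): 1 − (1 − 0.960000)(1 − 0.880000) = 0.995200
Series ([0.967700] and [0.995200]): 0.967700 × 0.995200 = 0.963055
Parallel (abort switch, [0.963055], and discharge nozzle): 1 − (1 − 0.860000)(1 − 0.963055)(1 − 0.920000) = 0.9996

0.9996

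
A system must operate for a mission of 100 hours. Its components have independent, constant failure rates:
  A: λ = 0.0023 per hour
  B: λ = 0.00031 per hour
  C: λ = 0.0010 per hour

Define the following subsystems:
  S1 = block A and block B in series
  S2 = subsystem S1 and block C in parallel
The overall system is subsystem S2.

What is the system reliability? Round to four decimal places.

0.9781

R(A) = exp(−0.0023 × 100) = 0.794534
R(B) = exp(−0.00031 × 100) = 0.969476
R(C) = exp(−0.0010 × 100) = 0.904837
Series (A and B): 0.794534 × 0.969476 = 0.770282
Parallel ([0.770282] and C): 1 − (1 − 0.770282)(1 − 0.904837) = 0.9781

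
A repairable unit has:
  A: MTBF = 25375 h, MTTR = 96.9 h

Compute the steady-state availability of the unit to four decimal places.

0.9962

A(A) = MTBF/(MTBF+MTTR) = 25375/(25375+96.9) = 0.9962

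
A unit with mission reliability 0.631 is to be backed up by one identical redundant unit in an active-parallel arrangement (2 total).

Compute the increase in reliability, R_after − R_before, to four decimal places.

R_before = 0.631
R_after = 1 − (1 − 0.631)^2 = 0.8638
ΔR = 0.8638 − 0.631 = 0.2328

0.2328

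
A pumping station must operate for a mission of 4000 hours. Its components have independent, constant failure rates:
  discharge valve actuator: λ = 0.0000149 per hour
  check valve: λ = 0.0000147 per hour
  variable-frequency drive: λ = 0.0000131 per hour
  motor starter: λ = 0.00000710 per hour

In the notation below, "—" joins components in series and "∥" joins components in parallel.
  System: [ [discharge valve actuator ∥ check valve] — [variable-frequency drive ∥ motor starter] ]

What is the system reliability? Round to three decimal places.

R(discharge valve actuator) = exp(−0.0000149 × 4000) = 0.94214
R(check valve) = exp(−0.0000147 × 4000) = 0.94290
R(variable-frequency drive) = exp(−0.0000131 × 4000) = 0.94895
R(motor starter) = exp(−0.00000710 × 4000) = 0.97200
Parallel (discharge valve actuator and check valve): 1 − (1 − 0.94214)(1 − 0.94290) = 0.99670
Parallel (variable-frequency drive and motor starter): 1 − (1 − 0.94895)(1 − 0.97200) = 0.99857
Series ([0.99670] and [0.99857]): 0.99670 × 0.99857 = 0.995

0.995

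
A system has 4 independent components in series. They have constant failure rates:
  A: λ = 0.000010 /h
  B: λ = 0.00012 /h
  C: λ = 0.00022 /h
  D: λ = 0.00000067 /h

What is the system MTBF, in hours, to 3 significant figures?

Series of exponential components: λ_sys = Σ λ_i
λ_sys = 0.000010 + 0.00012 + 0.00022 + 0.00000067 = 3.5067e-04 /h
MTBF = 1 / λ_sys = 2850 h

2850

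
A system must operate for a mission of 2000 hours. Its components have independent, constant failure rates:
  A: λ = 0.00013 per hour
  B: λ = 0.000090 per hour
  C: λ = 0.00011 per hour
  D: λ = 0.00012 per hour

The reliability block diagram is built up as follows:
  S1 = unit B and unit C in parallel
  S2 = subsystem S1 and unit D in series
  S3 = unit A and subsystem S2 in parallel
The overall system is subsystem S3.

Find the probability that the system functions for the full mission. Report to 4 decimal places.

R(A) = exp(−0.00013 × 2000) = 0.771052
R(B) = exp(−0.000090 × 2000) = 0.835270
R(C) = exp(−0.00011 × 2000) = 0.802519
R(D) = exp(−0.00012 × 2000) = 0.786628
Parallel (B and C): 1 − (1 − 0.835270)(1 − 0.802519) = 0.967469
Series ([0.967469] and D): 0.967469 × 0.786628 = 0.761038
Parallel (A and [0.761038]): 1 − (1 − 0.771052)(1 − 0.761038) = 0.9453

0.9453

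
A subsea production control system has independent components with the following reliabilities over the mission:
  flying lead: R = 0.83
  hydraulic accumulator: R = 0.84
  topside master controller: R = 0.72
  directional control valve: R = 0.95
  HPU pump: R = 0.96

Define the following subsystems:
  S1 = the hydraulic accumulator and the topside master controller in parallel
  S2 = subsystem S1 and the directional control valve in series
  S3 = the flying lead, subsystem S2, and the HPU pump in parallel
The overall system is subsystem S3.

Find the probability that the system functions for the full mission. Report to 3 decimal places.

Parallel (hydraulic accumulator and topside master controller): 1 − (1 − 0.84000)(1 − 0.72000) = 0.95520
Series ([0.95520] and directional control valve): 0.95520 × 0.95000 = 0.90744
Parallel (flying lead, [0.90744], and HPU pump): 1 − (1 − 0.83000)(1 − 0.90744)(1 − 0.96000) = 0.999

0.999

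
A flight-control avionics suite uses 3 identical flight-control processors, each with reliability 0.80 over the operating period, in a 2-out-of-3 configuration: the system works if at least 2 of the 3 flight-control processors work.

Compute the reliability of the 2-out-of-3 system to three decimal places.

0.896

R = Σ_{i=2}^{3} C(3,i) p^i (1−p)^{3−i} with p = 0.80
C(3,2)·0.80^2·0.20^1 = 0.38400
C(3,3)·0.80^3·0.20^0 = 0.51200
Sum = 0.896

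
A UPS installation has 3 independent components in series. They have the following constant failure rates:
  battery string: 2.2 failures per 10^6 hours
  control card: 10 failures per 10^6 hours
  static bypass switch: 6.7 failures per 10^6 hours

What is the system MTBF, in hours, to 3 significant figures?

Series of exponential components: λ_sys = Σ λ_i
λ_sys = 0.0000022 + 0.000010 + 0.0000067 = 1.8900e-05 /h
MTBF = 1 / λ_sys = 52900 h

52900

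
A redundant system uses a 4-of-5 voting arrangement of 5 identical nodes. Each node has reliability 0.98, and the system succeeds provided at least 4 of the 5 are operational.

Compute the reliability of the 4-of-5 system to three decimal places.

0.996

R = Σ_{i=4}^{5} C(5,i) p^i (1−p)^{5−i} with p = 0.98
C(5,4)·0.98^4·0.02^1 = 0.09224
C(5,5)·0.98^5·0.02^0 = 0.90392
Sum = 0.996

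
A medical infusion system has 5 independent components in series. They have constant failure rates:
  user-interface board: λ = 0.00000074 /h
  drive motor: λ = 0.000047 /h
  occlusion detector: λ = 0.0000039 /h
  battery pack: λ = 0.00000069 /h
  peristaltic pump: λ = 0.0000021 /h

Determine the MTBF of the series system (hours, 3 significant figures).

Series of exponential components: λ_sys = Σ λ_i
λ_sys = 0.00000074 + 0.000047 + 0.0000039 + 0.00000069 + 0.0000021 = 5.4430e-05 /h
MTBF = 1 / λ_sys = 18400 h

18400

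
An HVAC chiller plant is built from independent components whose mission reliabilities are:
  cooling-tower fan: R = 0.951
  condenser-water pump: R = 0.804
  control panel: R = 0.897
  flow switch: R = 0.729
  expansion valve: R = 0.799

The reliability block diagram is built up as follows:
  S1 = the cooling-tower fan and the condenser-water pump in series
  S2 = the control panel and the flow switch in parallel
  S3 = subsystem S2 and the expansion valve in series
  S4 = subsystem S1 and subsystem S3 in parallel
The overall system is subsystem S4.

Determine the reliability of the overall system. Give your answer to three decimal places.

0.947

Series (cooling-tower fan and condenser-water pump): 0.95100 × 0.80400 = 0.76460
Parallel (control panel and flow switch): 1 − (1 − 0.89700)(1 − 0.72900) = 0.97209
Series ([0.97209] and expansion valve): 0.97209 × 0.79900 = 0.77670
Parallel ([0.76460] and [0.77670]): 1 − (1 − 0.76460)(1 − 0.77670) = 0.947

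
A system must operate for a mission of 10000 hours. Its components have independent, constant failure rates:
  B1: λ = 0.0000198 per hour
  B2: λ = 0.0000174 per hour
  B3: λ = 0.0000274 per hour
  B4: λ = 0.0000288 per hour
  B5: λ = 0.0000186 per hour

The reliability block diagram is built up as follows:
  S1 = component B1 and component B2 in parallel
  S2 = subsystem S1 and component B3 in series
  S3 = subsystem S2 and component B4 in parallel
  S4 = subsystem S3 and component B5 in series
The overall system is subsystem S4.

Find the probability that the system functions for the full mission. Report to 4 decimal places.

0.7759

R(B1) = exp(−0.0000198 × 10000) = 0.820370
R(B2) = exp(−0.0000174 × 10000) = 0.840297
R(B3) = exp(−0.0000274 × 10000) = 0.760332
R(B4) = exp(−0.0000288 × 10000) = 0.749762
R(B5) = exp(−0.0000186 × 10000) = 0.830274
Parallel (B1 and B2): 1 − (1 − 0.820370)(1 − 0.840297) = 0.971313
Series ([0.971313] and B3): 0.971313 × 0.760332 = 0.738520
Parallel ([0.738520] and B4): 1 − (1 − 0.738520)(1 − 0.749762) = 0.934568
Series ([0.934568] and B5): 0.934568 × 0.830274 = 0.7759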